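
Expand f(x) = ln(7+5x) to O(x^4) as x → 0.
log(7) + 5*x/7 - 25*x**2/98 + 125*x**3/1029 + O(x**4)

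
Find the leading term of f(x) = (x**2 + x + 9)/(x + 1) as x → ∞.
x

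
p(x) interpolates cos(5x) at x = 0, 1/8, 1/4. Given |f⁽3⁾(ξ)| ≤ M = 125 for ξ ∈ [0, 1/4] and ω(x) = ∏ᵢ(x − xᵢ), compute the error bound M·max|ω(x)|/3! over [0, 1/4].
125*sqrt(3)/13824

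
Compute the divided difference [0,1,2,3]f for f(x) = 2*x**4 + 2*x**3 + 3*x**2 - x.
14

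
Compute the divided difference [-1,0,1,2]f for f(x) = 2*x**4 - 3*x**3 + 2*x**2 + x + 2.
1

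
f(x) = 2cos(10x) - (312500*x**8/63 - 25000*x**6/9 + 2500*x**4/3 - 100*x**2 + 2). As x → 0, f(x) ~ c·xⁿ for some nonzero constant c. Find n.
10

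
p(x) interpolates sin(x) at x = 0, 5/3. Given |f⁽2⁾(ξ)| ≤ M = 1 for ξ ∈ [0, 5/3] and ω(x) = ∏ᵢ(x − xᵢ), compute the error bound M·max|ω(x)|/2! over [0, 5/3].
25/72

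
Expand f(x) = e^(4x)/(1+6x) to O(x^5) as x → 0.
1 - 2*x + 20*x**2 - 328*x**3/3 + 2000*x**4/3 + O(x**5)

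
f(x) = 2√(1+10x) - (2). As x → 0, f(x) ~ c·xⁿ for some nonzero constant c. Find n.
1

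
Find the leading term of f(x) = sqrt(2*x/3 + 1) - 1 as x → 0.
x/3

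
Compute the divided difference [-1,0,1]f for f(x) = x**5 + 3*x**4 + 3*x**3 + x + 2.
3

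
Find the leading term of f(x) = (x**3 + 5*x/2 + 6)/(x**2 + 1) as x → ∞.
x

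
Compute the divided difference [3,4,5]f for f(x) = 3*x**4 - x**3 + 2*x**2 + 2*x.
281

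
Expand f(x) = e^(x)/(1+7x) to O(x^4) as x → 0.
1 - 6*x + 85*x**2/2 - 892*x**3/3 + O(x**4)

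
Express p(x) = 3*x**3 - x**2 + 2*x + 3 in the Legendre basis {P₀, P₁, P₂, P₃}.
(8/3)P₀ + (19/5)P₁ + (-2/3)P₂ + (6/5)P₃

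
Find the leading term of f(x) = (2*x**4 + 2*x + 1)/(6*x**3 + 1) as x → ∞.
x/3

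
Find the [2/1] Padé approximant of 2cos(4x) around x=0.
2 - 16*x**2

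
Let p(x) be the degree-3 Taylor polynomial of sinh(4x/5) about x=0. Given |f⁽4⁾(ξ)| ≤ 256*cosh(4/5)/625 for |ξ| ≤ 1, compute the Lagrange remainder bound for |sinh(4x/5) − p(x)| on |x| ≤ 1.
32*cosh(4/5)/1875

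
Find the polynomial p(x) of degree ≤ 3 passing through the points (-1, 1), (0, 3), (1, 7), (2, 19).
x**3 + x**2 + 2*x + 3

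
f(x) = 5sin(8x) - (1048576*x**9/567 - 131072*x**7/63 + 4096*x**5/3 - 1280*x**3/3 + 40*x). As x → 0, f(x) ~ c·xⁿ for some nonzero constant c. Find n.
11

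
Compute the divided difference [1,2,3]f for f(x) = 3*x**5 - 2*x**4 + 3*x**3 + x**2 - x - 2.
239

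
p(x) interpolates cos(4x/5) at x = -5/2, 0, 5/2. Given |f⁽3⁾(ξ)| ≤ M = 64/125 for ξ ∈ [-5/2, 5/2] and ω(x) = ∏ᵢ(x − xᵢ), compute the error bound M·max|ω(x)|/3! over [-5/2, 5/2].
8*sqrt(3)/27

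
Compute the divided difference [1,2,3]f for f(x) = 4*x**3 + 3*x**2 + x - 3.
27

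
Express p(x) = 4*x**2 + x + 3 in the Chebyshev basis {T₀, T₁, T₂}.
(5)T₀ + T₁ + (2)T₂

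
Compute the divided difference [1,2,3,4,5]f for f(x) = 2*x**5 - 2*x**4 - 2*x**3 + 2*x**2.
28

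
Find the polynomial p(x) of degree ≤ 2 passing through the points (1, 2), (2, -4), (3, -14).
4 - 2*x**2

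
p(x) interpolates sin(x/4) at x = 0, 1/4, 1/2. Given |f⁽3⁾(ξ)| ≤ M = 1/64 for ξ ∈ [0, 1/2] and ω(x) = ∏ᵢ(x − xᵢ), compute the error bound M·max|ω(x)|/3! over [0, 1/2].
sqrt(3)/110592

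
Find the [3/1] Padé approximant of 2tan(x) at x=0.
2*x*(x**2 + 3)/3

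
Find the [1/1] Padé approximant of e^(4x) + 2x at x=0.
(14*x/3 + 1)/(1 - 4*x/3)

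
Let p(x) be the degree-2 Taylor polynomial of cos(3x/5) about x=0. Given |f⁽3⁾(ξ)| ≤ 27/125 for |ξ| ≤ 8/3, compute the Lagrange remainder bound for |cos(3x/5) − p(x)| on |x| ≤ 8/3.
256/375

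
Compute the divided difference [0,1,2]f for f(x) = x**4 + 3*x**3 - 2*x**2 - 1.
14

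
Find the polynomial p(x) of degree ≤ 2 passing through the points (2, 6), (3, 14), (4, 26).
2*x**2 - 2*x + 2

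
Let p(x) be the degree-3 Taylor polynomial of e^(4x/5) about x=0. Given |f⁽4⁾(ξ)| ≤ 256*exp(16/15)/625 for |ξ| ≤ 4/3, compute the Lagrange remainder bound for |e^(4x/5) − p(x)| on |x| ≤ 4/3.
8192*exp(16/15)/151875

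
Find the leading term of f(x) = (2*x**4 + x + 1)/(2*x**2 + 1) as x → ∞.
x**2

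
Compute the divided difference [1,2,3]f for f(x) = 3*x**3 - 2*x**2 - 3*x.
16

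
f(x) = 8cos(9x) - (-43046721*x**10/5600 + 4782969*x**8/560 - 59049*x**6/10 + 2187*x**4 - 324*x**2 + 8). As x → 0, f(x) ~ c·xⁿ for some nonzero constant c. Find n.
12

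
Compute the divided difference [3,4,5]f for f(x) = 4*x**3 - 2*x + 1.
48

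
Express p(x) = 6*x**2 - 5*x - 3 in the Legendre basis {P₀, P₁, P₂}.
-P₀ + (-5)P₁ + (4)P₂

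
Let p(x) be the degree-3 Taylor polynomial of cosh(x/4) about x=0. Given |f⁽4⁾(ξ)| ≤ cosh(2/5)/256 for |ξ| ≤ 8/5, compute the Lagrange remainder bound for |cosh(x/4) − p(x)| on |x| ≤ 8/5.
2*cosh(2/5)/1875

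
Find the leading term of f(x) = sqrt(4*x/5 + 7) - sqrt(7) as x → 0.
2*sqrt(7)*x/35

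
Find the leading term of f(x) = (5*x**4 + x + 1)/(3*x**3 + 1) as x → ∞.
5*x/3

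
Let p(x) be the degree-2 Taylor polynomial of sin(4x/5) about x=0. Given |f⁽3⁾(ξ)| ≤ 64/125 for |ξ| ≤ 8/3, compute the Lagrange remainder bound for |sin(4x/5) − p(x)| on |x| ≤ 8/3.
16384/10125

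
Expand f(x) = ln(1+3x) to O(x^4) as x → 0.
3*x - 9*x**2/2 + 9*x**3 + O(x**4)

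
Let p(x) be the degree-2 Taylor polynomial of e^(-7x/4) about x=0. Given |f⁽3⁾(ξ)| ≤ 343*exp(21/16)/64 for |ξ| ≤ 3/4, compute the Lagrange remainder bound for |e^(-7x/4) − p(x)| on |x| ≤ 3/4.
3087*exp(21/16)/8192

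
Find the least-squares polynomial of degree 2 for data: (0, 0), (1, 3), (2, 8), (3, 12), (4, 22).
9/35 + (111/70)x + (13/14)x²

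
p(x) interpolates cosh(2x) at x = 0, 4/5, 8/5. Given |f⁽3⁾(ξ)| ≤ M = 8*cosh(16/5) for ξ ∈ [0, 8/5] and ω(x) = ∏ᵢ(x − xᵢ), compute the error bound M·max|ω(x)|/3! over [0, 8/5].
512*sqrt(3)*cosh(16/5)/3375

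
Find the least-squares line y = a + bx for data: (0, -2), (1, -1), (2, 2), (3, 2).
a = -2, b = 3/2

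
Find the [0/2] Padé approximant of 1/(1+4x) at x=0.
1/(4*x + 1)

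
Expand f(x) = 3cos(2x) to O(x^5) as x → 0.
3 - 6*x**2 + 2*x**4 + O(x**5)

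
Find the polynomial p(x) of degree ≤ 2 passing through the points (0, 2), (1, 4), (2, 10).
2*x**2 + 2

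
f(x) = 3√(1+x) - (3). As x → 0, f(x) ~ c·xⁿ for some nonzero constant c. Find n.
1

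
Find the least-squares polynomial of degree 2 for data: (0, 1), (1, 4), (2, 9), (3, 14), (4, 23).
39/35 + (69/35)x + (6/7)x²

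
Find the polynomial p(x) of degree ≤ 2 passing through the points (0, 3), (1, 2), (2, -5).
-3*x**2 + 2*x + 3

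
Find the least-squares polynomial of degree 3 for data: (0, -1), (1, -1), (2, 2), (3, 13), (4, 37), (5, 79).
-1 + (1/6)x - x² + (5/6)x³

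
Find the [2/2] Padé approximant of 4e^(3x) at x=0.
(3*x**2 + 6*x + 4)/(3*x**2/4 - 3*x/2 + 1)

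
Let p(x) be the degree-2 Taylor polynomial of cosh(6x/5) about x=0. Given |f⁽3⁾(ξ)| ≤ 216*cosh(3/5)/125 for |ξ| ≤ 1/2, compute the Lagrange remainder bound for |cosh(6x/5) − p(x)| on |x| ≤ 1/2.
9*cosh(3/5)/250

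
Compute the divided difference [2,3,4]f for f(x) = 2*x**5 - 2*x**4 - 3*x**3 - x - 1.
433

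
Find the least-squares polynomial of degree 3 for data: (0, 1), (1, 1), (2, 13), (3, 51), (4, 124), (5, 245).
15/14 + (-257/84)x + (11/14)x² + (23/12)x³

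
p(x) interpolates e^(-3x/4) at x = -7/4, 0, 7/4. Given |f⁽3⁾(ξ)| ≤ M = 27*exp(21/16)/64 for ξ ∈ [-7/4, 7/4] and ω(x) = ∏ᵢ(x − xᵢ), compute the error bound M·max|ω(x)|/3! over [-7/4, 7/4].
343*sqrt(3)*exp(21/16)/4096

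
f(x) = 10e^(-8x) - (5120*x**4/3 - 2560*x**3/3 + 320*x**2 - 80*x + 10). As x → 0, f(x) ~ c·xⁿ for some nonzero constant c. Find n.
5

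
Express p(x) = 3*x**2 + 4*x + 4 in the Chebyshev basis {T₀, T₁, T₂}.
(11/2)T₀ + (4)T₁ + (3/2)T₂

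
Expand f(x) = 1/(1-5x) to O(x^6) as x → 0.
1 + 5*x + 25*x**2 + 125*x**3 + 625*x**4 + 3125*x**5 + O(x**6)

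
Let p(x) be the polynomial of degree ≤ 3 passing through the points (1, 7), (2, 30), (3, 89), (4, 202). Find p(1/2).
27/8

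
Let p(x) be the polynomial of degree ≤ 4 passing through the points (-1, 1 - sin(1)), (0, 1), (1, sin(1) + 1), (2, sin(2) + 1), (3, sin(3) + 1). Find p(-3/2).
-45*sin(2)/32 + 35*sin(3)/128 + 63*sin(1)/128 + 1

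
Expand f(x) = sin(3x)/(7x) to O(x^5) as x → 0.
3/7 - 9*x**2/14 + 81*x**4/280 + O(x**5)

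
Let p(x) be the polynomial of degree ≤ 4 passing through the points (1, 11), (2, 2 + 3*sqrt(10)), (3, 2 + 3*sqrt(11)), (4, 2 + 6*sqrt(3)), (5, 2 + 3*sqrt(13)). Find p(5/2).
-15*sqrt(3)/16 + 9*sqrt(13)/128 + 211/128 + 45*sqrt(10)/32 + 135*sqrt(11)/64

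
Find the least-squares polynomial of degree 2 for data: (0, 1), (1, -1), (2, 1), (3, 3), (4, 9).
31/35 + (-18/7)x + (8/7)x²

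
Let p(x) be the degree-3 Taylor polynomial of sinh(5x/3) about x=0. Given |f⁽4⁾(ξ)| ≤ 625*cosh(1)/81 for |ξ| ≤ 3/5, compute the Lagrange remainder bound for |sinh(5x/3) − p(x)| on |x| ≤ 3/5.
cosh(1)/24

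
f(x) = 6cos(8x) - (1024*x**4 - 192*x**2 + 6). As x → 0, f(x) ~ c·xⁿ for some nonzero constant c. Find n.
6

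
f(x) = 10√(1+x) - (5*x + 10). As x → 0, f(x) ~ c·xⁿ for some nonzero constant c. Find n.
2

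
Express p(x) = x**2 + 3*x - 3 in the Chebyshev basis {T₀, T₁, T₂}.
(-5/2)T₀ + (3)T₁ + (1/2)T₂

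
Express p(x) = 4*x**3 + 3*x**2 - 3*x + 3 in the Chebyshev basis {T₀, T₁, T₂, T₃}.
(9/2)T₀ + (3/2)T₂ + T₃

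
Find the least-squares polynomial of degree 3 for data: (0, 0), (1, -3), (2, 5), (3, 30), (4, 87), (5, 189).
-37/126 + (-1265/756)x + (-37/18)x² + (215/108)x³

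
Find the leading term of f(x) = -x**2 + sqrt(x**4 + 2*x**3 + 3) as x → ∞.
x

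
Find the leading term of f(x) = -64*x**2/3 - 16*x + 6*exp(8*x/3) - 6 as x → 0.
512*x**3/27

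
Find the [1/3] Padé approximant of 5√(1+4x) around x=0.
(35*x/2 + 5)/(x**3 - x**2 + 3*x/2 + 1)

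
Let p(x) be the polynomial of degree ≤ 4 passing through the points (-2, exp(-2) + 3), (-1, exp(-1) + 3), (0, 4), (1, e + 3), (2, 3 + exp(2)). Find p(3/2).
(-5 + 28*e + (35*exp(2) + 314 + 140*e)*exp(2))*exp(-2)/128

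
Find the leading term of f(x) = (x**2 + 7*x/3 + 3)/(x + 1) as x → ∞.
x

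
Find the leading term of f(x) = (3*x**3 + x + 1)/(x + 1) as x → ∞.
3*x**2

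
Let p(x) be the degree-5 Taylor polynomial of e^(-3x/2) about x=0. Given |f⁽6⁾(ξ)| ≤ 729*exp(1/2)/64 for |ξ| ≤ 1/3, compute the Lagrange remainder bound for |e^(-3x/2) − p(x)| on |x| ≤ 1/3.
exp(1/2)/46080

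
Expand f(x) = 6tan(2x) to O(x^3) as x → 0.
12*x + O(x**3)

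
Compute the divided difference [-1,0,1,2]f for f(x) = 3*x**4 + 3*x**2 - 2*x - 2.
6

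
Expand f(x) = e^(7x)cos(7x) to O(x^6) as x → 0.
1 + 7*x - 343*x**3/3 - 2401*x**4/6 - 16807*x**5/30 + O(x**6)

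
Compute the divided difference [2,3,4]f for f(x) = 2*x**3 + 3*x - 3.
18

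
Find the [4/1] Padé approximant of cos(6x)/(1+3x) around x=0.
(54*x**4 - 18*x**2 + 1)/(3*x + 1)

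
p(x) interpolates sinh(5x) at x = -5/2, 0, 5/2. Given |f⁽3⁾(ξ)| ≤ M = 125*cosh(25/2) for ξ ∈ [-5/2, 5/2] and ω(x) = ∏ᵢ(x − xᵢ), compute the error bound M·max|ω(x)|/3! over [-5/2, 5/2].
15625*sqrt(3)*cosh(25/2)/216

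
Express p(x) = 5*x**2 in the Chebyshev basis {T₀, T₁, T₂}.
(5/2)T₀ + (5/2)T₂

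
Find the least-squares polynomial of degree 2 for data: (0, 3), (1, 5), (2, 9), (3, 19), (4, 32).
16/5 + (-4/5)x + (2)x²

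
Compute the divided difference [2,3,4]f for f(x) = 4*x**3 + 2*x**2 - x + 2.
38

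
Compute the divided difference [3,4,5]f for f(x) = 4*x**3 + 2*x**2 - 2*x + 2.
50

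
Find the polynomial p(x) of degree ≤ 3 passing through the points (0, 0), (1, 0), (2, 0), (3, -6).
-x**3 + 3*x**2 - 2*x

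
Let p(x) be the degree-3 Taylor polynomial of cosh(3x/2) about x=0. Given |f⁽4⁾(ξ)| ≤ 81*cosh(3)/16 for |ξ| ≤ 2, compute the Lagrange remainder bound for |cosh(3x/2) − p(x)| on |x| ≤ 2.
27*cosh(3)/8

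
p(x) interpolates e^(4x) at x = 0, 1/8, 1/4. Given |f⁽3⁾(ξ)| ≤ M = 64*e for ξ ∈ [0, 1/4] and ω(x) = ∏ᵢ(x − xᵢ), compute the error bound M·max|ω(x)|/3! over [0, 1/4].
sqrt(3)*e/216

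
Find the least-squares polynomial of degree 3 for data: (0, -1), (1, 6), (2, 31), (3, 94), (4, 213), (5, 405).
-8/9 + (589/189)x + (97/252)x² + (329/108)x³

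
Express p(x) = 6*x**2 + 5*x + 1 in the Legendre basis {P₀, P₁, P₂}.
(3)P₀ + (5)P₁ + (4)P₂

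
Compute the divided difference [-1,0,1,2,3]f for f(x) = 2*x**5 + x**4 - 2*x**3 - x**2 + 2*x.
11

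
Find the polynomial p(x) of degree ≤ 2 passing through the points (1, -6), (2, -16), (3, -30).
-2*x**2 - 4*x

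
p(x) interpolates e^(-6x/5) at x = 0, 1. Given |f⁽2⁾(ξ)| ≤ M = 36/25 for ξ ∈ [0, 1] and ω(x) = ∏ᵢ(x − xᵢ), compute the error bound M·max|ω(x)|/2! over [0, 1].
9/50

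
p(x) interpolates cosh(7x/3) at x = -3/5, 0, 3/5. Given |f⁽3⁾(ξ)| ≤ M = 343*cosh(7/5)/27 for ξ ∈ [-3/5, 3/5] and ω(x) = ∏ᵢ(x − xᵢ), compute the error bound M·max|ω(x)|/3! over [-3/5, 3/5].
343*sqrt(3)*cosh(7/5)/3375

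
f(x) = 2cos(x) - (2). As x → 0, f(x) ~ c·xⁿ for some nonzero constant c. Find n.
2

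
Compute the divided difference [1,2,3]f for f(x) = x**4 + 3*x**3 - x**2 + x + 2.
42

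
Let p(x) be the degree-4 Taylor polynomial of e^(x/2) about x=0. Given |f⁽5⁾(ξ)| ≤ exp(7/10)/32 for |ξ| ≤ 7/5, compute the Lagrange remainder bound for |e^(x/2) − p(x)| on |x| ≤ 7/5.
16807*exp(7/10)/12000000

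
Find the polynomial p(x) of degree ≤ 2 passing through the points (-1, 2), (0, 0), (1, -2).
-2*x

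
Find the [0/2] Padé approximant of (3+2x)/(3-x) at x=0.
1/(2*x**2/3 - x + 1)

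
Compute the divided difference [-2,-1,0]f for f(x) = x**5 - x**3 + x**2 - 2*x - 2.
-11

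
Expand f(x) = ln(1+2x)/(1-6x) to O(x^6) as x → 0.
2*x + 10*x**2 + 188*x**3/3 + 372*x**4 + 11192*x**5/5 + O(x**6)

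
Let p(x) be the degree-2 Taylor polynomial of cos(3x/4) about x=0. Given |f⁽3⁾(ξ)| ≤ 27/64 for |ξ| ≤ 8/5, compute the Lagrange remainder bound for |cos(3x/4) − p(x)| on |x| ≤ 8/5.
36/125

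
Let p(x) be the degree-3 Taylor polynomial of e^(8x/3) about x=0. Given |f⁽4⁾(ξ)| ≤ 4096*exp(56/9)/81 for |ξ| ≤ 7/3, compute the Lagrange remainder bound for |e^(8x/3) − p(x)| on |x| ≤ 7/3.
1229312*exp(56/9)/19683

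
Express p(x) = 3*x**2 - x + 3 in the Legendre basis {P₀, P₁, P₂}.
(4)P₀ - P₁ + (2)P₂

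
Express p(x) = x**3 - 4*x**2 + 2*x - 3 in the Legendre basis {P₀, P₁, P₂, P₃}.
(-13/3)P₀ + (13/5)P₁ + (-8/3)P₂ + (2/5)P₃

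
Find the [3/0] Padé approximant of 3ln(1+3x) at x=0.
9*x*(6*x**2 - 3*x + 2)/2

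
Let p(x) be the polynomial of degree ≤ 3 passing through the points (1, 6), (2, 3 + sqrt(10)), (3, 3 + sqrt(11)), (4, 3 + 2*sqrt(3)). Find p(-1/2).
-189*sqrt(10)/16 - 35*sqrt(3)/8 + 363/16 + 135*sqrt(11)/16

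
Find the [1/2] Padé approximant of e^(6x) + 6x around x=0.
(74*x/7 + 1)/(-6*x**2/7 - 10*x/7 + 1)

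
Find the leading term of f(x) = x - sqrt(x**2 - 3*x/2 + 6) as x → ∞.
3/4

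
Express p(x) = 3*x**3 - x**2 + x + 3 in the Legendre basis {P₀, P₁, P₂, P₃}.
(8/3)P₀ + (14/5)P₁ + (-2/3)P₂ + (6/5)P₃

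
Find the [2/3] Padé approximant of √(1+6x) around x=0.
(63*x**2/4 + 42*x/5 + 1)/(-27*x**3/20 + 81*x**2/20 + 27*x/5 + 1)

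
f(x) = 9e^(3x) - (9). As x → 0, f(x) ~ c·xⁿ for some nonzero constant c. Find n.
1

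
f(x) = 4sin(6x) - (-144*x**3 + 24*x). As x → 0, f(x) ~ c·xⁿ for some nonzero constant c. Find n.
5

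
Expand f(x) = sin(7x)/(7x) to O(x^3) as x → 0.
1 - 49*x**2/6 + O(x**3)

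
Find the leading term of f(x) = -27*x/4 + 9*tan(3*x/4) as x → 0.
81*x**3/64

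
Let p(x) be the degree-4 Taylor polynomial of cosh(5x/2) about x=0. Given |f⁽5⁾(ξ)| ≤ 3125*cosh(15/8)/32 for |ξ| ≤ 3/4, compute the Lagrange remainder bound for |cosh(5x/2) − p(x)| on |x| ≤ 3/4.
50625*cosh(15/8)/262144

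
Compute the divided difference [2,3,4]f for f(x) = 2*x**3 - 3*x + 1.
18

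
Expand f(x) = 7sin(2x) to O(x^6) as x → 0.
14*x - 28*x**3/3 + 28*x**5/15 + O(x**6)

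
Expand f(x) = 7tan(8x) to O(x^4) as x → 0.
56*x + 3584*x**3/3 + O(x**4)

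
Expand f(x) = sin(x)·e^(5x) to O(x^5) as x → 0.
x + 5*x**2 + 37*x**3/3 + 20*x**4 + O(x**5)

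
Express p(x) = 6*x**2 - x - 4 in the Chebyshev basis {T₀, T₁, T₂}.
-T₀ - T₁ + (3)T₂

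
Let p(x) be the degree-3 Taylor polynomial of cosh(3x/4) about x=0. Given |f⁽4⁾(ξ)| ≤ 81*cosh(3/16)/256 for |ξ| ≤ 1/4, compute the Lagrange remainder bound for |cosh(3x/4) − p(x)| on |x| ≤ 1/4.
27*cosh(3/16)/524288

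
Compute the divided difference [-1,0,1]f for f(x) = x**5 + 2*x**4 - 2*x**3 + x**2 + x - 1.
3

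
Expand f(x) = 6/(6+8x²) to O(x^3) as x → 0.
1 - 4*x**2/3 + O(x**3)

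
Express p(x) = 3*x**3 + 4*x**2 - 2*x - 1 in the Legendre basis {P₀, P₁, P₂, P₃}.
(1/3)P₀ + (-1/5)P₁ + (8/3)P₂ + (6/5)P₃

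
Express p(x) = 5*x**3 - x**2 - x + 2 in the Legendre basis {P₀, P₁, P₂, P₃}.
(5/3)P₀ + (2)P₁ + (-2/3)P₂ + (2)P₃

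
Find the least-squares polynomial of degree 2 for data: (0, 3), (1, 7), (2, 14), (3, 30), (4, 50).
114/35 + (-1/70)x + (41/14)x²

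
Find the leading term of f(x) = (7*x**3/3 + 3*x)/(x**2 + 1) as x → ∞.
7*x/3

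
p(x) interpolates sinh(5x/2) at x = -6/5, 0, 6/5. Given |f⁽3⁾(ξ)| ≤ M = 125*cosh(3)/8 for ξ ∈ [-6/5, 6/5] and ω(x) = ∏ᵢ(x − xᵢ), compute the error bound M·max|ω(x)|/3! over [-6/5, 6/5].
sqrt(3)*cosh(3)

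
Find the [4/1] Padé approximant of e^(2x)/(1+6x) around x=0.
(14858*x**4/20895 + 27704*x**3/20895 + 13938*x**2/6965 + 13928*x/6965 + 1)/(41788*x/6965 + 1)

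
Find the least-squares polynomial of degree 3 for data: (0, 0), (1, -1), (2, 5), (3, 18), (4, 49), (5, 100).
-19/126 + (-83/108)x + (-95/252)x² + (49/54)x³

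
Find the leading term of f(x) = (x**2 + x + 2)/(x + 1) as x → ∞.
x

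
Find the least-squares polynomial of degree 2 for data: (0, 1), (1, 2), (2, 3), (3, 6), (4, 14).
52/35 + (-11/7)x + (8/7)x²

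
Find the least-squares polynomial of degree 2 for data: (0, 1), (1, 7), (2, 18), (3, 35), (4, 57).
36/35 + (22/7)x + (19/7)x²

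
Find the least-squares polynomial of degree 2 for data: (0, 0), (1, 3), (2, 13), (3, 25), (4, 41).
-2/5 + (12/5)x + (2)x²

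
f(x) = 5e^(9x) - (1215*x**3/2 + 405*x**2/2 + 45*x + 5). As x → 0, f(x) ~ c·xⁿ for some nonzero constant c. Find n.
4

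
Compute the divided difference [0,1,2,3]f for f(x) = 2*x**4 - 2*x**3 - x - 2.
10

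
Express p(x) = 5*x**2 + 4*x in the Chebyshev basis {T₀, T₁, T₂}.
(5/2)T₀ + (4)T₁ + (5/2)T₂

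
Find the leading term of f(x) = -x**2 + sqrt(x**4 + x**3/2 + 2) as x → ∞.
x/4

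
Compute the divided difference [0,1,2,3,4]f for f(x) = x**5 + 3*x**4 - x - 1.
13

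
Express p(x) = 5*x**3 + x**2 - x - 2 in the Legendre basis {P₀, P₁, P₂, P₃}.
(-5/3)P₀ + (2)P₁ + (2/3)P₂ + (2)P₃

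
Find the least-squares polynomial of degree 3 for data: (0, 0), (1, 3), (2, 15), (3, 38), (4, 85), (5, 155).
1/126 + (941/756)x + (115/126)x² + (109/108)x³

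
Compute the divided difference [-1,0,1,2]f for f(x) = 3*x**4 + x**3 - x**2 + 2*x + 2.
7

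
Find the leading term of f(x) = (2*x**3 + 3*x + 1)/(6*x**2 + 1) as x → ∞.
x/3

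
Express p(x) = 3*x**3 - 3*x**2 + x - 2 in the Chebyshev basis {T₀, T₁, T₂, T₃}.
(-7/2)T₀ + (13/4)T₁ + (-3/2)T₂ + (3/4)T₃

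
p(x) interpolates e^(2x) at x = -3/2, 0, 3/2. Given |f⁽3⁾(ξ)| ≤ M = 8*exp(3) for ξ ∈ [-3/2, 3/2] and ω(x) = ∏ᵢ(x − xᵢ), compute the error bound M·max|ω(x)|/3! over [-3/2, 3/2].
sqrt(3)*exp(3)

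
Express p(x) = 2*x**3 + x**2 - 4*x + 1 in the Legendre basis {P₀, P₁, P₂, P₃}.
(4/3)P₀ + (-14/5)P₁ + (2/3)P₂ + (4/5)P₃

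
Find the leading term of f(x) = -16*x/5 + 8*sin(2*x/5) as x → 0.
-32*x**3/375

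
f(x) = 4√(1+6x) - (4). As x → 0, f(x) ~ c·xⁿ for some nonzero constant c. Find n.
1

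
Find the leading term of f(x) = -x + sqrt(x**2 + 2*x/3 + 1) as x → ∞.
1/3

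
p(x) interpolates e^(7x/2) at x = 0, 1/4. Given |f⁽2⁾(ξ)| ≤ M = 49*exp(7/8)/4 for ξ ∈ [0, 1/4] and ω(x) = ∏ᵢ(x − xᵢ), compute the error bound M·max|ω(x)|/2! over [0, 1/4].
49*exp(7/8)/512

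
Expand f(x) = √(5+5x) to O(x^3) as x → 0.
sqrt(5) + sqrt(5)*x/2 - sqrt(5)*x**2/8 + O(x**3)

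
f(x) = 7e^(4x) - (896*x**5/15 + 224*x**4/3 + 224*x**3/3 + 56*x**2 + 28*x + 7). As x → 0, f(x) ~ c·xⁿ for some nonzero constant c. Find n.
6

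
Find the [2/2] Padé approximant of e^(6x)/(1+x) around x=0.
(2*x**2 + 7*x/3 + 1)/(7*x**2/3 - 8*x/3 + 1)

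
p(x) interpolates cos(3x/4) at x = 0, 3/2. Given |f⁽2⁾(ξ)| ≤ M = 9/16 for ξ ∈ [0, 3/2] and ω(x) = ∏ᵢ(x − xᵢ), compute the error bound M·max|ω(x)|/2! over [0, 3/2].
81/512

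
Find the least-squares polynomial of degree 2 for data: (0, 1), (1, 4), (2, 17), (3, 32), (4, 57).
27/35 + (6/7)x + (23/7)x²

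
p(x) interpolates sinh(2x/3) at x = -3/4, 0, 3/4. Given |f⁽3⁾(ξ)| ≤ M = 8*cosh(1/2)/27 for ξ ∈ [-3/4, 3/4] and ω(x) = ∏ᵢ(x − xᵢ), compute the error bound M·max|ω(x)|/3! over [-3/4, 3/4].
sqrt(3)*cosh(1/2)/216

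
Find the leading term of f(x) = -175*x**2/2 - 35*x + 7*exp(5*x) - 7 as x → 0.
875*x**3/6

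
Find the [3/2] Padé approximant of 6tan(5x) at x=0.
(-50*x**3 + 30*x)/(1 - 10*x**2)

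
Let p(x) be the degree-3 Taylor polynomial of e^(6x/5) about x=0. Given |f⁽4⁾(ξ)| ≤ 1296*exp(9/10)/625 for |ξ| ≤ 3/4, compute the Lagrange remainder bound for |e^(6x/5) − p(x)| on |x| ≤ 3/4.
2187*exp(9/10)/80000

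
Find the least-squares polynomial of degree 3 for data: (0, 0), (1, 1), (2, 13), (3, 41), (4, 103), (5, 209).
-11/42 + (617/252)x + (-95/42)x² + (73/36)x³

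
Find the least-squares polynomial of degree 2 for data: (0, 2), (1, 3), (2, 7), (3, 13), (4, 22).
69/35 + (-1/7)x + (9/7)x²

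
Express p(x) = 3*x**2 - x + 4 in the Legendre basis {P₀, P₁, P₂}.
(5)P₀ - P₁ + (2)P₂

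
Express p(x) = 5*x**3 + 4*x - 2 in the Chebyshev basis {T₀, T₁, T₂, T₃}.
(-2)T₀ + (31/4)T₁ + (5/4)T₃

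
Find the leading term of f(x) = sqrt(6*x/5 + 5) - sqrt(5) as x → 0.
3*sqrt(5)*x/25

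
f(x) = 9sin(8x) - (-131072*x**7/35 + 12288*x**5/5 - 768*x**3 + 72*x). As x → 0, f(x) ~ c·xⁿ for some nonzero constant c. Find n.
9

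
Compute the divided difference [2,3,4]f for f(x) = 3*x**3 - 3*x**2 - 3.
24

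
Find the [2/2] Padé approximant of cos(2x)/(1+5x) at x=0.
(-140*x**2/69 + 5*x/69 + 1)/(x**2/3 + 350*x/69 + 1)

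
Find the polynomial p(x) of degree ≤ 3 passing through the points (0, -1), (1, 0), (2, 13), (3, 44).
x**3 + 3*x**2 - 3*x - 1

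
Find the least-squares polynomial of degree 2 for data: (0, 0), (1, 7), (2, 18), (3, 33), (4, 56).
12/35 + (123/35)x + (18/7)x²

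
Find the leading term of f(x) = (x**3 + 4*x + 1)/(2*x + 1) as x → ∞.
x**2/2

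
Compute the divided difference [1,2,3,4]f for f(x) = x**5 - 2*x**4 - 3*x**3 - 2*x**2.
42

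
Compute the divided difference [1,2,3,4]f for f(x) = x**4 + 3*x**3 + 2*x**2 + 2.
13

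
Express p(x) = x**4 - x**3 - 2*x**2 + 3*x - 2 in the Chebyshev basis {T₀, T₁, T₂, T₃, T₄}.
(-21/8)T₀ + (9/4)T₁ + (-1/2)T₂ + (-1/4)T₃ + (1/8)T₄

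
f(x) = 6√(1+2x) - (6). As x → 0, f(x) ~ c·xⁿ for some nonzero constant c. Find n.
1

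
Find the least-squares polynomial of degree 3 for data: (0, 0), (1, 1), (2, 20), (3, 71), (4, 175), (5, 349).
-19/126 + (-293/756)x + (-115/126)x² + (323/108)x³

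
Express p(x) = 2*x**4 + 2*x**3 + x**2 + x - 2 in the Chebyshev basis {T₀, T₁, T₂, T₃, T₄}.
(-3/4)T₀ + (5/2)T₁ + (3/2)T₂ + (1/2)T₃ + (1/4)T₄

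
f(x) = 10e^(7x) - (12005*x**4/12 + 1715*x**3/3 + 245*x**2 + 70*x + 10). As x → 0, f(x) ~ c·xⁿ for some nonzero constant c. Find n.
5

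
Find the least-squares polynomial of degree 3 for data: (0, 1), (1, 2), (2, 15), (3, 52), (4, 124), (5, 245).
17/18 + (-467/756)x + (-53/252)x² + (109/54)x³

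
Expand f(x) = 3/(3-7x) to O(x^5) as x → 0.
1 + 7*x/3 + 49*x**2/9 + 343*x**3/27 + 2401*x**4/81 + O(x**5)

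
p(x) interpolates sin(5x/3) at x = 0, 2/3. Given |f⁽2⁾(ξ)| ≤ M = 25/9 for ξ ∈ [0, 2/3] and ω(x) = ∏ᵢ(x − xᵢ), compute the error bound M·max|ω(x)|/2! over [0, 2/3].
25/162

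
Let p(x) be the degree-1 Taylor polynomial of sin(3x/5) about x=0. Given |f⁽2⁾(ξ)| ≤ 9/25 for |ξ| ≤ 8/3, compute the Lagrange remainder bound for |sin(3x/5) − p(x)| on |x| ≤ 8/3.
32/25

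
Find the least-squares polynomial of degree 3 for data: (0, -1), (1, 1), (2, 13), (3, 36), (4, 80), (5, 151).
-155/126 + (1133/756)x + (29/63)x² + (115/108)x³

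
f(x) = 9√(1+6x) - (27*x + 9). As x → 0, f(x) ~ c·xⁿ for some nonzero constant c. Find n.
2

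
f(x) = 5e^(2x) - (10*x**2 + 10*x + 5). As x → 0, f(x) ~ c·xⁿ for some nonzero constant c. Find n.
3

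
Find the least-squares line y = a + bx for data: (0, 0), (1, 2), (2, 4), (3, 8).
a = -2/5, b = 13/5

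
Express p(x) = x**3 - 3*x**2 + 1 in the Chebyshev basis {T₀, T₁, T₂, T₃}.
(-1/2)T₀ + (3/4)T₁ + (-3/2)T₂ + (1/4)T₃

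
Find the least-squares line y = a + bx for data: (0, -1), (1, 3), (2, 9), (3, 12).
a = -1, b = 9/2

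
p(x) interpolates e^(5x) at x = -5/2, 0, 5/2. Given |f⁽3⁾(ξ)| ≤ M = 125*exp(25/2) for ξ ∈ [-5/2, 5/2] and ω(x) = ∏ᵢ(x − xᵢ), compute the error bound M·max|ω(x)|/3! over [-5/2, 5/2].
15625*sqrt(3)*exp(25/2)/216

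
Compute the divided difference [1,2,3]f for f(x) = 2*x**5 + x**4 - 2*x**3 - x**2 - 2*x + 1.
192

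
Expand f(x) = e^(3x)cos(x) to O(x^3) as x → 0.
1 + 3*x + 4*x**2 + O(x**3)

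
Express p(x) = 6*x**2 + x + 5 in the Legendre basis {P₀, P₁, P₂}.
(7)P₀ + P₁ + (4)P₂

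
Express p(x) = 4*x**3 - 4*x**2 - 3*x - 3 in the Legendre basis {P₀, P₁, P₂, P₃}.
(-13/3)P₀ + (-3/5)P₁ + (-8/3)P₂ + (8/5)P₃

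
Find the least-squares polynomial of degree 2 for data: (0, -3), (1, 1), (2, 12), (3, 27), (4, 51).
-102/35 + (29/35)x + (22/7)x²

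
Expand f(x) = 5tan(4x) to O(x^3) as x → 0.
20*x + O(x**3)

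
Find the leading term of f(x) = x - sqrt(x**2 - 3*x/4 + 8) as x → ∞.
3/8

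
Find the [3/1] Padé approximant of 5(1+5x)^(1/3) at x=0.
(-625*x**3/81 + 125*x**2/9 + 25*x + 5)/(10*x/3 + 1)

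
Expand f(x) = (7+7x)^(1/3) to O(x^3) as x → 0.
7**(1/3) + 7**(1/3)*x/3 - 7**(1/3)*x**2/9 + O(x**3)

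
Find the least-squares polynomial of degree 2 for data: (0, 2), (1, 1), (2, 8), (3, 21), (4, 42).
68/35 + (-30/7)x + (25/7)x²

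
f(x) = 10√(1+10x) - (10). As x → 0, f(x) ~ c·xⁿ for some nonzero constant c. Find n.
1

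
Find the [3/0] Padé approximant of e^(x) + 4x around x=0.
x**3/6 + x**2/2 + 5*x + 1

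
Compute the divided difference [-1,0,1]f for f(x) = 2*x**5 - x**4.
-1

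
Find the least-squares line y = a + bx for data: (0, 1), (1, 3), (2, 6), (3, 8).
a = 9/10, b = 12/5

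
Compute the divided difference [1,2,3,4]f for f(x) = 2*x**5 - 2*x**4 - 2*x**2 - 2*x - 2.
110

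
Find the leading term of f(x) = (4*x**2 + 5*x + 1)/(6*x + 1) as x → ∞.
2*x/3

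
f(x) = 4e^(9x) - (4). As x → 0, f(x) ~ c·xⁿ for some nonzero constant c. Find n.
1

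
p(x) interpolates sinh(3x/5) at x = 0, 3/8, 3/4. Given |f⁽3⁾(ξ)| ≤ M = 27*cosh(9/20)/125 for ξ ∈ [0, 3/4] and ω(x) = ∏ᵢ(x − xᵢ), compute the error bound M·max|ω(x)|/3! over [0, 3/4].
27*sqrt(3)*cosh(9/20)/64000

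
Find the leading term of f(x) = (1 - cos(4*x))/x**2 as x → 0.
8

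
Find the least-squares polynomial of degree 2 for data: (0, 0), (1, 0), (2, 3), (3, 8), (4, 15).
-4/35 + (-27/35)x + (8/7)x²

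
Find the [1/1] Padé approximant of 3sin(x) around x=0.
3*x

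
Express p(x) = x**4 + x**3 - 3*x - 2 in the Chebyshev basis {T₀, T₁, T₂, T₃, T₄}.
(-13/8)T₀ + (-9/4)T₁ + (1/2)T₂ + (1/4)T₃ + (1/8)T₄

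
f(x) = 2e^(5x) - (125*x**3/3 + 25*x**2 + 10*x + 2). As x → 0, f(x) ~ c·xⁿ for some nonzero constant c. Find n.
4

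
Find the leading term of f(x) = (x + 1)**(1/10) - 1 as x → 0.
x/10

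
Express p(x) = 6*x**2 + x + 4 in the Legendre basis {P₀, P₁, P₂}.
(6)P₀ + P₁ + (4)P₂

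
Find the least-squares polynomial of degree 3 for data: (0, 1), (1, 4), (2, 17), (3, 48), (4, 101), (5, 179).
25/21 + (-265/126)x + (295/84)x² + (29/36)x³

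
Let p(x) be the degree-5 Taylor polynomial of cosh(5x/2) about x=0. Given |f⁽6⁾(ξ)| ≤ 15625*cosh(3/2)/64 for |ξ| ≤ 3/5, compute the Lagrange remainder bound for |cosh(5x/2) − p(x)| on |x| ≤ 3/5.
81*cosh(3/2)/5120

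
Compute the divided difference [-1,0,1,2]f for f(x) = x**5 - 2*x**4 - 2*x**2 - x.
1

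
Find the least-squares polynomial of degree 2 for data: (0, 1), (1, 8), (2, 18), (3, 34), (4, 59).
8/5 + (11/5)x + (3)x²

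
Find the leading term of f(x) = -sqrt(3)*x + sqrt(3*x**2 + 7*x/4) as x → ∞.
7*sqrt(3)/24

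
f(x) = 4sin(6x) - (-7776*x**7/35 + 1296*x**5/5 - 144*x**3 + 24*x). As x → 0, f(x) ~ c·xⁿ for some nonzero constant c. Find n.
9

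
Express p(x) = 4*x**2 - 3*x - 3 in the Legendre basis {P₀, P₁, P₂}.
(-5/3)P₀ + (-3)P₁ + (8/3)P₂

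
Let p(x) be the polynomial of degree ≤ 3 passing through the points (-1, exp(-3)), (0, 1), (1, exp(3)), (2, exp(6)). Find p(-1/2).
(5 + (-5*exp(3) + 15 + exp(6))*exp(3))*exp(-3)/16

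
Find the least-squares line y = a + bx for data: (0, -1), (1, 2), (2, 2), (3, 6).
a = -9/10, b = 21/10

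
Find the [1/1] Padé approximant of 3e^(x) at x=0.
(3*x/2 + 3)/(1 - x/2)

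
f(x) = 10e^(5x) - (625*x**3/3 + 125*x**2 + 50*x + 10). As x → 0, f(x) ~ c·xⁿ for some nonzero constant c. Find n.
4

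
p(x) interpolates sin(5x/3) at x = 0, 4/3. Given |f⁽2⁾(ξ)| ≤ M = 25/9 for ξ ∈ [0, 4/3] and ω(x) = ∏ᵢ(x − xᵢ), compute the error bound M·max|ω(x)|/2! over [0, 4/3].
50/81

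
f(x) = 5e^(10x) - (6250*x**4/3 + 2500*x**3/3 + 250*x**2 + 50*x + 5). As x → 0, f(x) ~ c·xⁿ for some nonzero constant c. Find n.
5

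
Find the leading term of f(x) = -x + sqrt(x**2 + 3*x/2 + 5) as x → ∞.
3/4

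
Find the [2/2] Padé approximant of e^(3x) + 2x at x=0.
(39*x**2/4 + 13*x/2 + 1)/(-9*x**2/4 + 3*x/2 + 1)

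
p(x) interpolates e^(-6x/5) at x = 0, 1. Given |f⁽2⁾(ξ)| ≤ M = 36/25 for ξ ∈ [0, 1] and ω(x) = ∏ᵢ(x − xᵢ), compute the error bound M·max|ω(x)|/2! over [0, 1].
9/50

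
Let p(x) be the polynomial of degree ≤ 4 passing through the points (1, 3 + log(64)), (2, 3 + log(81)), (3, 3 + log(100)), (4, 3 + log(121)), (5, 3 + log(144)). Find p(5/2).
3 + log(30*11**(11/16)*2**(17/64)*3**(59/64)*5**(13/32)/11)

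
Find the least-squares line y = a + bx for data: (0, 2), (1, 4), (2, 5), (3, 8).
a = 19/10, b = 19/10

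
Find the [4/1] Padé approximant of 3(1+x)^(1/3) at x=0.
(x**4/81 - 8*x**3/135 + 2*x**2/5 + 16*x/5 + 3)/(11*x/15 + 1)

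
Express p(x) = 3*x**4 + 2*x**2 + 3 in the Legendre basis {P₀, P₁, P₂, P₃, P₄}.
(64/15)P₀ + (64/21)P₂ + (24/35)P₄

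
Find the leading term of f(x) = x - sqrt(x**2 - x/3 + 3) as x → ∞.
1/6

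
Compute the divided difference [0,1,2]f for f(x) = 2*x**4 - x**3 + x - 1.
11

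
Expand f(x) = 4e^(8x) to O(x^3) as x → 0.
4 + 32*x + 128*x**2 + O(x**3)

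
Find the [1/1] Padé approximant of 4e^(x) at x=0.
(2*x + 4)/(1 - x/2)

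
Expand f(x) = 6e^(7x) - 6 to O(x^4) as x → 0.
42*x + 147*x**2 + 343*x**3 + O(x**4)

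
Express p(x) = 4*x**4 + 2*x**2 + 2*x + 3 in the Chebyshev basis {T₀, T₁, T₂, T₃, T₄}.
(11/2)T₀ + (2)T₁ + (3)T₂ + (1/2)T₄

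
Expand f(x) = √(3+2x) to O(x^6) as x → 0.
sqrt(3) + sqrt(3)*x/3 - sqrt(3)*x**2/18 + sqrt(3)*x**3/54 - 5*sqrt(3)*x**4/648 + 7*sqrt(3)*x**5/1944 + O(x**6)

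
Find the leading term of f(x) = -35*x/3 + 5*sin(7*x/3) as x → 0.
-1715*x**3/162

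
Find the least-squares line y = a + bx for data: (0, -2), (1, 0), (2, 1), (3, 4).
a = -21/10, b = 19/10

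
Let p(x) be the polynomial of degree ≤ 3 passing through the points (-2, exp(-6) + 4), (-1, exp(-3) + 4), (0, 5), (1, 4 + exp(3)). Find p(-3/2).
(5 + 15*exp(3) + (exp(3) + 59)*exp(6))*exp(-6)/16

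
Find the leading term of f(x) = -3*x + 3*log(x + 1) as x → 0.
-3*x**2/2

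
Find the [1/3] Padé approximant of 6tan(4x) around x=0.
24*x/(1 - 16*x**2/3)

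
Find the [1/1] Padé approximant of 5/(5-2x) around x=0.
1/(1 - 2*x/5)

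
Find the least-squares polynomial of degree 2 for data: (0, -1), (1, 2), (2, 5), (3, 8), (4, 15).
-23/35 + (53/35)x + (4/7)x²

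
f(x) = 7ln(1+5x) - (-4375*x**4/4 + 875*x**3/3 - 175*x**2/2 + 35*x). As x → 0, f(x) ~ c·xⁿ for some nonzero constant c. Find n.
5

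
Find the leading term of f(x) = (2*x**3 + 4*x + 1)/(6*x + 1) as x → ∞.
x**2/3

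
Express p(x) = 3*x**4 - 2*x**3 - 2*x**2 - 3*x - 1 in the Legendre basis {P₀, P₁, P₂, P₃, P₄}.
(-16/15)P₀ + (-21/5)P₁ + (8/21)P₂ + (-4/5)P₃ + (24/35)P₄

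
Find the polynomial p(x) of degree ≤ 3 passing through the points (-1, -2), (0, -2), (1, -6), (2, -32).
-3*x**3 - 2*x**2 + x - 2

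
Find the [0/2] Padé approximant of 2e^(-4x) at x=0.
2/(8*x**2 + 4*x + 1)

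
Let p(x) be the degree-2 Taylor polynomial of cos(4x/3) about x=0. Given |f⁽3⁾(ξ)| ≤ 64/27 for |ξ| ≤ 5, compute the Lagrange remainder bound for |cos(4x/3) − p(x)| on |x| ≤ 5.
4000/81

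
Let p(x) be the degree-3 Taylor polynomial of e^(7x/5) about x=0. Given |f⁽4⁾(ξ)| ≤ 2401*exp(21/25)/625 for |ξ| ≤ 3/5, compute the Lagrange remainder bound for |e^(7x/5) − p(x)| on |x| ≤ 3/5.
64827*exp(21/25)/3125000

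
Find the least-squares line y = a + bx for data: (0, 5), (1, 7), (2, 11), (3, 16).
a = 21/5, b = 37/10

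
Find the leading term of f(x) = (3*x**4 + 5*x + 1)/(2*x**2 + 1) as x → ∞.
3*x**2/2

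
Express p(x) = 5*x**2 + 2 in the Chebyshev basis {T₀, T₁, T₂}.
(9/2)T₀ + (5/2)T₂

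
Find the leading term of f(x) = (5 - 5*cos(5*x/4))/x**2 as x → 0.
125/32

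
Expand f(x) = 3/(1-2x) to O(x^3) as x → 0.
3 + 6*x + 12*x**2 + O(x**3)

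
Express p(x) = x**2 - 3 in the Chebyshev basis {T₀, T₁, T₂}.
(-5/2)T₀ + (1/2)T₂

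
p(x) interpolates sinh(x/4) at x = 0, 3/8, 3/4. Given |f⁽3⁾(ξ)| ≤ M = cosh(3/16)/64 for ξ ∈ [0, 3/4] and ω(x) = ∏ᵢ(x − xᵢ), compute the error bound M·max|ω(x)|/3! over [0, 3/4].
sqrt(3)*cosh(3/16)/32768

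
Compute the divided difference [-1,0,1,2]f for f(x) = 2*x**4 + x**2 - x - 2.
4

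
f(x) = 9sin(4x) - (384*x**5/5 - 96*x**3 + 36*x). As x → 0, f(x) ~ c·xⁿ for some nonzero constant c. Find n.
7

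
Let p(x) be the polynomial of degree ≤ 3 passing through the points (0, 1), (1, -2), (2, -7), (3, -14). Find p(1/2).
-1/4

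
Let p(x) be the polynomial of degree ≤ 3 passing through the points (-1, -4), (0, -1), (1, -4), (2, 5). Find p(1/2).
-23/8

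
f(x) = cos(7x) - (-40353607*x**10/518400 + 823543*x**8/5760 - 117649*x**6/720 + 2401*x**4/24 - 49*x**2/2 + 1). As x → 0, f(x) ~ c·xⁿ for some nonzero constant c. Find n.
12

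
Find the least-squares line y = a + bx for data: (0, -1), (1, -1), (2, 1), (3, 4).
a = -9/5, b = 17/10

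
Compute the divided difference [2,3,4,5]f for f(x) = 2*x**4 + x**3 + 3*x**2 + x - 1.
29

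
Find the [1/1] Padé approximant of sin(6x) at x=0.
6*x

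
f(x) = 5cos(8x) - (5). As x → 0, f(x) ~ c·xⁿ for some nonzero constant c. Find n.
2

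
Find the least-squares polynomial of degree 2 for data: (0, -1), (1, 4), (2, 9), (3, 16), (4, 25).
-27/35 + (124/35)x + (5/7)x²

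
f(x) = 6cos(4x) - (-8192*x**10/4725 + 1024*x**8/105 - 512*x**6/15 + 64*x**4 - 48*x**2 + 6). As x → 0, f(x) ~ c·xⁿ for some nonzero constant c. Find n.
12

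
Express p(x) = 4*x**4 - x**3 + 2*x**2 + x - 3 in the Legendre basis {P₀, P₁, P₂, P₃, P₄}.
(-23/15)P₀ + (2/5)P₁ + (76/21)P₂ + (-2/5)P₃ + (32/35)P₄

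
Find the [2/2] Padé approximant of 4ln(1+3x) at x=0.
6*x*(3*x + 2)/(3*x**2/2 + 3*x + 1)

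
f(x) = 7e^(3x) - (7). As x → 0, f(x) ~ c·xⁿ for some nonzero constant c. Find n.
1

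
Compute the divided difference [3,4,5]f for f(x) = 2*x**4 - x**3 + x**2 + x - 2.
183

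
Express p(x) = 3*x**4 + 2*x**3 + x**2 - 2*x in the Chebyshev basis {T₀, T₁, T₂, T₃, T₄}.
(13/8)T₀ + (-1/2)T₁ + (2)T₂ + (1/2)T₃ + (3/8)T₄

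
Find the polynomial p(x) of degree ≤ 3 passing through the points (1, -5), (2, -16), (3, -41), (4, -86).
-x**3 - x**2 - x - 2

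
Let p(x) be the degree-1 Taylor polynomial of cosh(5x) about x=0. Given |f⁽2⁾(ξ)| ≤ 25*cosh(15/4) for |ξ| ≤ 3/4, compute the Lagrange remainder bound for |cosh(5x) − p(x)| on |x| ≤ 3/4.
225*cosh(15/4)/32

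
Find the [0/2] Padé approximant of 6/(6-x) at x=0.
1/(1 - x/6)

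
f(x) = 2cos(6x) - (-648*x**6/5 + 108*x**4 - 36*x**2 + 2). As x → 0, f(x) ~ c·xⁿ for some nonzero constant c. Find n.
8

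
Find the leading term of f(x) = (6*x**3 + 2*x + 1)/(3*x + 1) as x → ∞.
2*x**2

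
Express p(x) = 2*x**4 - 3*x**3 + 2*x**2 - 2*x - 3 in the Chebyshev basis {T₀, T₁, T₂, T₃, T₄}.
(-5/4)T₀ + (-17/4)T₁ + (2)T₂ + (-3/4)T₃ + (1/4)T₄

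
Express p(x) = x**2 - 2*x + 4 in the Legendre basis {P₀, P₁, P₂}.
(13/3)P₀ + (-2)P₁ + (2/3)P₂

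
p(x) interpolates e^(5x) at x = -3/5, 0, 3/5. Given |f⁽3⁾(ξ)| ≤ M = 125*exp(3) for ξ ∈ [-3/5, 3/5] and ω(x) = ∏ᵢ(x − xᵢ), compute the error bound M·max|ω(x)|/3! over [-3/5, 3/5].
sqrt(3)*exp(3)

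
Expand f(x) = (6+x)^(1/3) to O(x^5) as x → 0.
6**(1/3) + 6**(1/3)*x/18 - 6**(1/3)*x**2/324 + 5*6**(1/3)*x**3/17496 - 5*6**(1/3)*x**4/157464 + O(x**5)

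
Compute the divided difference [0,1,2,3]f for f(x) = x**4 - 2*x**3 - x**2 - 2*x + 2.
4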